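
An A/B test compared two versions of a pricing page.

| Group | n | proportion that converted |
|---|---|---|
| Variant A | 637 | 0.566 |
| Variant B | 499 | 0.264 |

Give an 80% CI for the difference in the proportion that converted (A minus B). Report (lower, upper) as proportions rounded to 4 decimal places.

(0.2663, 0.3377)

Each SE is √(p̂(1−p̂)/n): √(0.5660·0.4340/637) = 0.01964 and √(0.2640·0.7360/499) = 0.01973.
SE(p̂₁ − p̂₂) = √(SE₁² + SE₂²) = √(0.0003857296 + 0.0003892729) = 0.02784, since the two samples are independent.
At 80% confidence z* = 1.282; margin = 1.282 × 0.02784 = 0.03569.
The difference is 0.5660 − 0.2640 = 0.3020, so the interval is 0.3020 ± 0.03569 = (0.2663, 0.3377).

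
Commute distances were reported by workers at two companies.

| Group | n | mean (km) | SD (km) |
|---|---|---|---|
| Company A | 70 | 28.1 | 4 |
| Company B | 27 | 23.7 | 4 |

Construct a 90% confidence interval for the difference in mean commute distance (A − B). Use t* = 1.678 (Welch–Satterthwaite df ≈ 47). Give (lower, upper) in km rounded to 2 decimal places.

(2.88, 5.92)

SE₁ = s₁/√n₁ = 4/√70 = 0.4781; SE₂ = 4/√27 = 0.7698.
Independent samples, unequal variances: SE_diff = √(SE₁² + SE₂²) = √(0.22857961 + 0.59259204) = 0.9062.
t* = 1.678, so margin of error = 1.678 × 0.9062 = 1.5206.
Difference in means = 28.1 − 23.7 = 4.4000.
4.4000 ± 1.5206 → (2.88, 5.92).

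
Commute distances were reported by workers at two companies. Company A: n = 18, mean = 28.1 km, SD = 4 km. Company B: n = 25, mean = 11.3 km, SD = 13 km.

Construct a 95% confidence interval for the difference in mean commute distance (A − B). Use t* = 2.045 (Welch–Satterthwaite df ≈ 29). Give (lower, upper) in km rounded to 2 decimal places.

Standard errors of each mean: 4/√18 = 0.9428 and 13/√25 = 2.6000.
SE(x̄₁ − x̄₂) = √(0.9428² + 2.6000²) = 2.7657 for independent samples with unequal variances.
With t* = 2.045, the margin is 2.045 × 2.7657 = 5.6559.
x̄₁ − x̄₂ = 28.1 − 11.3 = 16.8000; the interval is 16.8000 ± 5.6559 = (11.14, 22.46).

(11.14, 22.46)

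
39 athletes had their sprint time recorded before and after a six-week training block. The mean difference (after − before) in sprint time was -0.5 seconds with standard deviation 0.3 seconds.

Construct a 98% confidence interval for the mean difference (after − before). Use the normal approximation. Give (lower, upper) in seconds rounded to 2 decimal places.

(-0.61, -0.39)

This is a matched-pairs design, so SE = s_d/√n = 0.3/√39 = 0.0480.
Margin = 2.326 × 0.0480 = 0.1116; the interval is -0.5 ± 0.1116 = (-0.61, -0.39).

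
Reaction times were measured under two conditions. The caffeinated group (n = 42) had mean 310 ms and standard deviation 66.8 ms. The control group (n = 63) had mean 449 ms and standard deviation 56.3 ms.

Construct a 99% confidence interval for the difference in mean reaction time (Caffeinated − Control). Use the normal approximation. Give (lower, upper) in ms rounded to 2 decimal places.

Standard errors of each mean: 66.8/√42 = 10.3075 and 56.3/√63 = 7.0931.
SE(x̄₁ − x̄₂) = √(10.3075² + 7.0931²) = 12.5123 for independent samples with unequal variances.
With z* = 2.576, the margin is 2.576 × 12.5123 = 32.2317.
x̄₁ − x̄₂ = 310 − 449 = -139.0000; the interval is -139.0000 ± 32.2317 = (-171.23, -106.77).

(-171.23, -106.77)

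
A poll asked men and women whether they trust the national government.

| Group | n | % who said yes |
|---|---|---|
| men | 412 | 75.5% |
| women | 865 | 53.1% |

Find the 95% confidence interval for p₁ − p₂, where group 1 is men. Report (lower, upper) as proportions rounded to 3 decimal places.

(0.171, 0.277)

Each SE is √(p̂(1−p̂)/n): √(0.7550·0.2450/412) = 0.02119 and √(0.5310·0.4690/865) = 0.01697.
SE(p̂₁ − p̂₂) = √(SE₁² + SE₂²) = √(0.0004490161 + 0.0002879809) = 0.02715, since the two samples are independent.
At 95% confidence z* = 1.960; margin = 1.960 × 0.02715 = 0.05321.
The difference is 0.7550 − 0.5310 = 0.2240, so the interval is 0.2240 ± 0.05321 = (0.171, 0.277).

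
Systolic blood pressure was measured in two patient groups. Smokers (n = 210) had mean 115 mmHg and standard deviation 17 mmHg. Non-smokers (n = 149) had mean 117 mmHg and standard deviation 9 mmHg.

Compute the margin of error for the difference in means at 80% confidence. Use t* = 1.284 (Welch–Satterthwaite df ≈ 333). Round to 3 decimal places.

Per-group SEs: s₁/√n₁ = 17/√210 = 1.1731, s₂/√n₂ = 9/√149 = 0.7373.
Unpooled SE of the difference: √(1.37616361 + 0.54361129) = 1.3856.
Margin of error = t* · SE = 1.284 × 1.3856 = 1.7791.

1.779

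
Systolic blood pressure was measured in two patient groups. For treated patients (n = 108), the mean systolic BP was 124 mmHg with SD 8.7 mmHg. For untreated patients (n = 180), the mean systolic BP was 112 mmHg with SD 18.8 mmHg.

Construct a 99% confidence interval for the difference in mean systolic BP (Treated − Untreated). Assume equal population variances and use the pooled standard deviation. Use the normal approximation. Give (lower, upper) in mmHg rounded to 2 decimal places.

(7.05, 16.95)

Pooled variance s_p² = [107·8.7² + 179·18.8²] / (108+180−2) = 249.5265, so s_p = 15.7964.
SE_diff = s_p·√(1/n₁ + 1/n₂) = 15.7964·√(1/108 + 1/180) = 1.9227.
z* = 2.576; margin = 2.576 × 1.9227 = 4.9529.
Difference = 124 − 112 = 12.0000.
12.0000 ± 4.9529 → (7.05, 16.95).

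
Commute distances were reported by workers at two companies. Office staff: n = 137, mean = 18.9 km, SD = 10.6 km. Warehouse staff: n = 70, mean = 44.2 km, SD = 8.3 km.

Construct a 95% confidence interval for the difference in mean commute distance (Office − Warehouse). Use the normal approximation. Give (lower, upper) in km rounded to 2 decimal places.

(-27.93, -22.67)

Standard errors of each mean: 10.6/√137 = 0.9056 and 8.3/√70 = 0.9920.
SE(x̄₁ − x̄₂) = √(0.9056² + 0.9920²) = 1.3432 for independent samples with unequal variances.
With z* = 1.960, the margin is 1.960 × 1.3432 = 2.6327.
x̄₁ − x̄₂ = 18.9 − 44.2 = -25.3000; the interval is -25.3000 ± 2.6327 = (-27.93, -22.67).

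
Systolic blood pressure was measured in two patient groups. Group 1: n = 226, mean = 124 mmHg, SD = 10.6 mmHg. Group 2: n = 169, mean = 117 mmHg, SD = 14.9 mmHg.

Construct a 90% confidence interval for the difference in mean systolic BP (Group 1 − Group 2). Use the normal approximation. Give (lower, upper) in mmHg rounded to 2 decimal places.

(4.79, 9.21)

Standard errors of each mean: 10.6/√226 = 0.7051 and 14.9/√169 = 1.1462.
SE(x̄₁ − x̄₂) = √(0.7051² + 1.1462²) = 1.3457 for independent samples with unequal variances.
With z* = 1.645, the margin is 1.645 × 1.3457 = 2.2137.
x̄₁ − x̄₂ = 124 − 117 = 7.0000; the interval is 7.0000 ± 2.2137 = (4.79, 9.21).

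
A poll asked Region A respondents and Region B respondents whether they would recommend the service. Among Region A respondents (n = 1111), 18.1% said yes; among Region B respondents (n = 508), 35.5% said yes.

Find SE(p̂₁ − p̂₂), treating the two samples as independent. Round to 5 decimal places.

Each SE is √(p̂(1−p̂)/n): √(0.1810·0.8190/1111) = 0.01155 and √(0.3550·0.6450/508) = 0.02123.
SE(p̂₁ − p̂₂) = √(SE₁² + SE₂²) = √(0.0001334025 + 0.0004507129) = 0.02417, since the two samples are independent.

0.02417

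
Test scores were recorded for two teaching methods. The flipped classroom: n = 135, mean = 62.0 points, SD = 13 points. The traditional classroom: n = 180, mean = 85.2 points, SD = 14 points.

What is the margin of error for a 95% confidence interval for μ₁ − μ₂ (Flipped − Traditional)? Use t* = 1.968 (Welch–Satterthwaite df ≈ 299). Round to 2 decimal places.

SE₁ = s₁/√n₁ = 13/√135 = 1.1189; SE₂ = 14/√180 = 1.0435.
Independent samples, unequal variances: SE_diff = √(SE₁² + SE₂²) = √(1.25193721 + 1.08889225) = 1.5300.
t* = 1.968, so margin of error = 1.968 × 1.5300 = 3.0110.

3.01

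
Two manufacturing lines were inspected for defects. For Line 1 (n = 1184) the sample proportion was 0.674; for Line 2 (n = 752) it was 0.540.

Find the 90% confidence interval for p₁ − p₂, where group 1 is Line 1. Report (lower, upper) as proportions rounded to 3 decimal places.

The two standard errors are √(0.6740×0.3260/1184) = 0.01362 and √(0.5400×0.4600/752) = 0.01817.
Because the samples are independent, SE_diff = √(0.01362² + 0.01817²) = 0.02271.
Using z* = 1.645 for 90%, ME = 1.645 × 0.02271 = 0.03736.
p̂₁ − p̂₂ = 0.1340; interval 0.1340 ± 0.03736 gives (0.097, 0.171).

(0.097, 0.171)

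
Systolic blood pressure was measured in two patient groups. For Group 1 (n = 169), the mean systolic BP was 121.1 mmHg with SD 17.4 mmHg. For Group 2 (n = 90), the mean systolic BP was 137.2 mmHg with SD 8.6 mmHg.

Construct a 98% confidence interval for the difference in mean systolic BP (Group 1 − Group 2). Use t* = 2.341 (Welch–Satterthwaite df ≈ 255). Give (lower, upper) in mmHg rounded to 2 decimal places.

SE₁ = s₁/√n₁ = 17.4/√169 = 1.3385; SE₂ = 8.6/√90 = 0.9065.
Independent samples, unequal variances: SE_diff = √(SE₁² + SE₂²) = √(1.79158225 + 0.82174225) = 1.6166.
t* = 2.341, so margin of error = 2.341 × 1.6166 = 3.7845.
Difference in means = 121.1 − 137.2 = -16.1000.
-16.1000 ± 3.7845 → (-19.88, -12.32).

(-19.88, -12.32)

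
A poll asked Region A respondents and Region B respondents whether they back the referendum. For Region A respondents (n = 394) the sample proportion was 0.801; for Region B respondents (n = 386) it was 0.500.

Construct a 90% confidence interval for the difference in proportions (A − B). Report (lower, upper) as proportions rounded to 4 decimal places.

Each SE is √(p̂(1−p̂)/n): √(0.8010·0.1990/394) = 0.02011 and √(0.5000·0.5000/386) = 0.02545.
SE(p̂₁ − p̂₂) = √(SE₁² + SE₂²) = √(0.0004044121 + 0.0006477025) = 0.03244, since the two samples are independent.
At 90% confidence z* = 1.645; margin = 1.645 × 0.03244 = 0.05336.
The difference is 0.8010 − 0.5000 = 0.3010, so the interval is 0.3010 ± 0.05336 = (0.2476, 0.3544).

(0.2476, 0.3544)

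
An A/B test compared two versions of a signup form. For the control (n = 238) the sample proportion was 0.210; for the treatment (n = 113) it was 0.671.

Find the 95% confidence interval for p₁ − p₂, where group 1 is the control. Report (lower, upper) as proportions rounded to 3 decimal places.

(-0.562, -0.360)

SE₁ = √(p̂₁(1−p̂₁)/n₁) = √(0.2100·0.7900/238) = 0.02640; SE₂ = √(0.6710·0.3290/113) = 0.04420.
Independent samples: SE of the difference = √(SE₁² + SE₂²) = √(0.00069696 + 0.00195364) = 0.05148.
z* for 95% confidence is 1.960, so the margin of error is 1.960 × 0.05148 = 0.10090.
Point estimate p̂₁ − p̂₂ = 0.2100 − 0.6710 = -0.4610.
-0.4610 ± 0.10090 → (-0.562, -0.360).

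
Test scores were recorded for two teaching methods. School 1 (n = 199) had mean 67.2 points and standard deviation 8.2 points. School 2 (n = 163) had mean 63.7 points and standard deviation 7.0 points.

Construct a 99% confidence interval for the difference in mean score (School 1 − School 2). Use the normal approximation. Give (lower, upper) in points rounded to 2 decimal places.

Standard errors of each mean: 8.2/√199 = 0.5813 and 7.0/√163 = 0.5483.
SE(x̄₁ − x̄₂) = √(0.5813² + 0.5483²) = 0.7991 for independent samples with unequal variances.
With z* = 2.576, the margin is 2.576 × 0.7991 = 2.0585.
x̄₁ − x̄₂ = 67.2 − 63.7 = 3.5000; the interval is 3.5000 ± 2.0585 = (1.44, 5.56).

(1.44, 5.56)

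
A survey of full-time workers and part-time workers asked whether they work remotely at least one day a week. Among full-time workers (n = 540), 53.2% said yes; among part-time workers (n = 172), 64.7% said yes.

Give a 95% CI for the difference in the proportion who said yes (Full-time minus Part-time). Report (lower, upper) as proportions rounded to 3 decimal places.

(-0.198, -0.032)

Each SE is √(p̂(1−p̂)/n): √(0.5320·0.4680/540) = 0.02147 and √(0.6470·0.3530/172) = 0.03644.
SE(p̂₁ − p̂₂) = √(SE₁² + SE₂²) = √(0.0004609609 + 0.0013278736) = 0.04229, since the two samples are independent.
At 95% confidence z* = 1.960; margin = 1.960 × 0.04229 = 0.08289.
The difference is 0.5320 − 0.6470 = -0.1150, so the interval is -0.1150 ± 0.08289 = (-0.198, -0.032).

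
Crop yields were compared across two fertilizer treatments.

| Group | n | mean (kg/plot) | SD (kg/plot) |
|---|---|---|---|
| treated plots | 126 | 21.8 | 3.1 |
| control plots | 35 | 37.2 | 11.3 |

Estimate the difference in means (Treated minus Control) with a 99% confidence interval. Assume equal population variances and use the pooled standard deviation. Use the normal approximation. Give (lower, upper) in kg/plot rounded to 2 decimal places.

(-18.31, -12.49)

Pooled variance s_p² = [125·3.1² + 34·11.3²] / (126+35−2) = 34.8598, so s_p = 5.9042.
SE_diff = s_p·√(1/n₁ + 1/n₂) = 5.9042·√(1/126 + 1/35) = 1.1281.
z* = 2.576; margin = 2.576 × 1.1281 = 2.9060.
Difference = 21.8 − 37.2 = -15.4000.
-15.4000 ± 2.9060 → (-18.31, -12.49).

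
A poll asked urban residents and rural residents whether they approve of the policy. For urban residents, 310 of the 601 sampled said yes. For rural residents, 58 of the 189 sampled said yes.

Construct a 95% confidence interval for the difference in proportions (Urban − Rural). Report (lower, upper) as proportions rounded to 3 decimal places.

p̂₁ = 310/601 = 0.5158 and p̂₂ = 58/189 = 0.3069.
SE₁ = √(p̂₁(1−p̂₁)/n₁) = √(0.5158·0.4842/601) = 0.02039; SE₂ = √(0.3069·0.6931/189) = 0.03355.
Independent samples: SE of the difference = √(SE₁² + SE₂²) = √(0.0004157521 + 0.0011256025) = 0.03926.
z* for 95% confidence is 1.960, so the margin of error is 1.960 × 0.03926 = 0.07695.
Point estimate p̂₁ − p̂₂ = 0.5158 − 0.3069 = 0.2089.
0.2089 ± 0.07695 → (0.132, 0.286).

(0.132, 0.286)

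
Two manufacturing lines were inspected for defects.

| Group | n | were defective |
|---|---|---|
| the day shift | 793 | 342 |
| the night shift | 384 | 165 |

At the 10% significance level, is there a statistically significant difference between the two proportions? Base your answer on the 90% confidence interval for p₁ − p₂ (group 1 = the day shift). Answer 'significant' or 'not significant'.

not significant

Sample proportions: 342/793 = 0.4313, 165/384 = 0.4297.
Each SE is √(p̂(1−p̂)/n): √(0.4313·0.5687/793) = 0.01759 and √(0.4297·0.5703/384) = 0.02526.
SE(p̂₁ − p̂₂) = √(SE₁² + SE₂²) = √(0.0003094081 + 0.0006380676) = 0.03078, since the two samples are independent.
At 90% confidence z* = 1.645; margin = 1.645 × 0.03078 = 0.05063.
The difference is 0.4313 − 0.4297 = 0.0016, so the interval is 0.0016 ± 0.05063 = (-0.04903, 0.05223).
The interval (-0.04903, 0.05223) contains 0, so the difference is not significant.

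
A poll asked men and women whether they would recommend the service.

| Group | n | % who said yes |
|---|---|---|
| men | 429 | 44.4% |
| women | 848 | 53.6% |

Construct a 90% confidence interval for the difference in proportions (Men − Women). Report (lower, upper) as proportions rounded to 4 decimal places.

SE₁ = √(p̂₁(1−p̂₁)/n₁) = √(0.4440·0.5560/429) = 0.02399; SE₂ = √(0.5360·0.4640/848) = 0.01713.
Independent samples: SE of the difference = √(SE₁² + SE₂²) = √(0.0005755201 + 0.0002934369) = 0.02948.
z* for 90% confidence is 1.645, so the margin of error is 1.645 × 0.02948 = 0.04849.
Point estimate p̂₁ − p̂₂ = 0.4440 − 0.5360 = -0.0920.
-0.0920 ± 0.04849 → (-0.1405, -0.0435).

(-0.1405, -0.0435)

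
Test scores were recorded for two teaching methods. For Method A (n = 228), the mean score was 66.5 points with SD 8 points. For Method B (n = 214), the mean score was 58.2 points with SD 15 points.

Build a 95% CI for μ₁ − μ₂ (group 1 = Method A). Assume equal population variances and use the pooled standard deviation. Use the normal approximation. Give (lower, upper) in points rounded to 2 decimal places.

Pooled variance s_p² = [227·8² + 213·15²] / (228+214−2) = 141.9386, so s_p = 11.9138.
SE_diff = s_p·√(1/n₁ + 1/n₂) = 11.9138·√(1/228 + 1/214) = 1.1339.
z* = 1.960; margin = 1.960 × 1.1339 = 2.2224.
Difference = 66.5 − 58.2 = 8.3000.
8.3000 ± 2.2224 → (6.08, 10.52).

(6.08, 10.52)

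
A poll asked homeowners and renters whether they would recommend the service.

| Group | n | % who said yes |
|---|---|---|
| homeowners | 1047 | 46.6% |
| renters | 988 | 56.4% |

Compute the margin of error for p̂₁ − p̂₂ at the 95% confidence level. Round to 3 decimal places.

0.043

SE₁ = √(p̂₁(1−p̂₁)/n₁) = √(0.4660·0.5340/1047) = 0.01542; SE₂ = √(0.5640·0.4360/988) = 0.01578.
Independent samples: SE of the difference = √(SE₁² + SE₂²) = √(0.0002377764 + 0.0002490084) = 0.02206.
z* for 95% confidence is 1.960, so the margin of error is 1.960 × 0.02206 = 0.04324.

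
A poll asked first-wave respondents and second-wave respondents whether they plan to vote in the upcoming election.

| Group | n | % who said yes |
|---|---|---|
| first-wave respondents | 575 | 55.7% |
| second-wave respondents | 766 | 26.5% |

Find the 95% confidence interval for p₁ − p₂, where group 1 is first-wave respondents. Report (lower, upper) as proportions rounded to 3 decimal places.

(0.241, 0.343)

SE₁ = √(p̂₁(1−p̂₁)/n₁) = √(0.5570·0.4430/575) = 0.02072; SE₂ = √(0.2650·0.7350/766) = 0.01595.
Independent samples: SE of the difference = √(SE₁² + SE₂²) = √(0.0004293184 + 0.0002544025) = 0.02615.
z* for 95% confidence is 1.960, so the margin of error is 1.960 × 0.02615 = 0.05125.
Point estimate p̂₁ − p̂₂ = 0.5570 − 0.2650 = 0.2920.
0.2920 ± 0.05125 → (0.241, 0.343).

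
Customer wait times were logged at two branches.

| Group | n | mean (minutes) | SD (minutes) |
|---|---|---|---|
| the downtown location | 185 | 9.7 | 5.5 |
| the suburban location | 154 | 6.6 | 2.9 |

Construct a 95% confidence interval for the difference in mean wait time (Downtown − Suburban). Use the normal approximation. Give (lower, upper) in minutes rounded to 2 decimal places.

(2.18, 4.02)

Per-group SEs: s₁/√n₁ = 5.5/√185 = 0.4044, s₂/√n₂ = 2.9/√154 = 0.2337.
Unpooled SE of the difference: √(0.16353936 + 0.05461569) = 0.4671.
Margin of error = z* · SE = 1.960 × 0.4671 = 0.9155.
x̄₁ − x̄₂ = 9.7 − 6.6 = 3.1000.
CI: 3.1000 ± 0.9155 = (2.18, 4.02).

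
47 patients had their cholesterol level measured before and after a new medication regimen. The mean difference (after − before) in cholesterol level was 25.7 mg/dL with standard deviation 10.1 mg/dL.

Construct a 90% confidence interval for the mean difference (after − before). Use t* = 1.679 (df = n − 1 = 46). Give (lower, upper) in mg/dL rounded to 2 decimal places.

(23.23, 28.17)

Paired design: SE = s_d/√n = 10.1/√47 = 1.4732.
t* = 1.679; margin of error = 1.679 × 1.4732 = 2.4735.
25.7 ± 2.4735 → (23.23, 28.17).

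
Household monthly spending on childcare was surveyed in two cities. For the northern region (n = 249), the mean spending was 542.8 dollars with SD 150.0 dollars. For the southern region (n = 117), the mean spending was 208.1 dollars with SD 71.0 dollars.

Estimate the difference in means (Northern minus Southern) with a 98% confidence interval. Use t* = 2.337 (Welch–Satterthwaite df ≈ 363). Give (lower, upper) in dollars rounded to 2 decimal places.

(307.70, 361.70)

SE₁ = s₁/√n₁ = 150.0/√249 = 9.5059; SE₂ = 71.0/√117 = 6.5640.
Independent samples, unequal variances: SE_diff = √(SE₁² + SE₂²) = √(90.36213481 + 43.086096) = 11.5520.
t* = 2.337, so margin of error = 2.337 × 11.5520 = 26.9970.
Difference in means = 542.8 − 208.1 = 334.7000.
334.7000 ± 26.9970 → (307.70, 361.70).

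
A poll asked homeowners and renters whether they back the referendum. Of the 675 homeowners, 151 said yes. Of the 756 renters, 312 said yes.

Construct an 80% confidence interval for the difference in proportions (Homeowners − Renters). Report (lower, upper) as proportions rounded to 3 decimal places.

(-0.220, -0.158)

First, p̂₁ = 151/675 = 0.2237; p̂₂ = 312/756 = 0.4127.
The two standard errors are √(0.2237×0.7763/675) = 0.01604 and √(0.4127×0.5873/756) = 0.01791.
Because the samples are independent, SE_diff = √(0.01604² + 0.01791²) = 0.02404.
Using z* = 1.282 for 80%, ME = 1.282 × 0.02404 = 0.03082.
p̂₁ − p̂₂ = -0.1890; interval -0.1890 ± 0.03082 gives (-0.220, -0.158).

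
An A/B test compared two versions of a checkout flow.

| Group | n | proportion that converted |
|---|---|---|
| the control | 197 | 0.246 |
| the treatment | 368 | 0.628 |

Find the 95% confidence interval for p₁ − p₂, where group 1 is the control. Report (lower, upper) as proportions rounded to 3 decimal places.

Each SE is √(p̂(1−p̂)/n): √(0.2460·0.7540/197) = 0.03068 and √(0.6280·0.3720/368) = 0.02520.
SE(p̂₁ − p̂₂) = √(SE₁² + SE₂²) = √(0.0009412624 + 0.00063504) = 0.03970, since the two samples are independent.
At 95% confidence z* = 1.960; margin = 1.960 × 0.03970 = 0.07781.
The difference is 0.2460 − 0.6280 = -0.3820, so the interval is -0.3820 ± 0.07781 = (-0.460, -0.304).

(-0.460, -0.304)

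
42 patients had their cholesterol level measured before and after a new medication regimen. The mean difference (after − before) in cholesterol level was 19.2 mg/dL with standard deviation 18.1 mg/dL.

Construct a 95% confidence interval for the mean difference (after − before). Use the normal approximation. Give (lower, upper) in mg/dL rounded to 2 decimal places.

This is a matched-pairs design, so SE = s_d/√n = 18.1/√42 = 2.7929.
Margin = 1.960 × 2.7929 = 5.4741; the interval is 19.2 ± 5.4741 = (13.73, 24.67).

(13.73, 24.67)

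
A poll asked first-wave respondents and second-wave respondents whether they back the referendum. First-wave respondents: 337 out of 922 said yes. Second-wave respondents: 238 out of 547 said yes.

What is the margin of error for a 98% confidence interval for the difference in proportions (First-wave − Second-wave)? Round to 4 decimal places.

Sample proportions: 337/922 = 0.3655, 238/547 = 0.4351.
Each SE is √(p̂(1−p̂)/n): √(0.3655·0.6345/922) = 0.01586 and √(0.4351·0.5649/547) = 0.02120.
SE(p̂₁ − p̂₂) = √(SE₁² + SE₂²) = √(0.0002515396 + 0.00044944) = 0.02648, since the two samples are independent.
At 98% confidence z* = 2.326; margin = 2.326 × 0.02648 = 0.06159.

0.0616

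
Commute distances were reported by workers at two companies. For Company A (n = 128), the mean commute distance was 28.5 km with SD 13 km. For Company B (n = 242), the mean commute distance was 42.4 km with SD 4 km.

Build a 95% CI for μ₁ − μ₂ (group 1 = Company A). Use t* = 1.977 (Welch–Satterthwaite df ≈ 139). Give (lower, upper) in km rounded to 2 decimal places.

Standard errors of each mean: 13/√128 = 1.1490 and 4/√242 = 0.2571.
SE(x̄₁ − x̄₂) = √(1.1490² + 0.2571²) = 1.1774 for independent samples with unequal variances.
With t* = 1.977, the margin is 1.977 × 1.1774 = 2.3277.
x̄₁ − x̄₂ = 28.5 − 42.4 = -13.9000; the interval is -13.9000 ± 2.3277 = (-16.23, -11.57).

(-16.23, -11.57)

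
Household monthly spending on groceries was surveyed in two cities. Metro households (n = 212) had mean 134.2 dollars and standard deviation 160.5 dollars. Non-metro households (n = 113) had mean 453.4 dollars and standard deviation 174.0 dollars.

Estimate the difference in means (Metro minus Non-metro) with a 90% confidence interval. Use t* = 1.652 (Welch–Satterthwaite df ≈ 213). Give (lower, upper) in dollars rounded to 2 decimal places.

Per-group SEs: s₁/√n₁ = 160.5/√212 = 11.0232, s₂/√n₂ = 174.0/√113 = 16.3685.
Unpooled SE of the difference: √(121.51093824 + 267.92779225) = 19.7342.
Margin of error = t* · SE = 1.652 × 19.7342 = 32.6009.
x̄₁ − x̄₂ = 134.2 − 453.4 = -319.2000.
CI: -319.2000 ± 32.6009 = (-351.80, -286.60).

(-351.80, -286.60)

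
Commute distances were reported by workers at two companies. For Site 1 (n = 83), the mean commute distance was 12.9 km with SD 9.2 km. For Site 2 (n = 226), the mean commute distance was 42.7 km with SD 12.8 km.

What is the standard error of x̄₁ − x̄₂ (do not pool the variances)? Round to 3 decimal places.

SE₁ = s₁/√n₁ = 9.2/√83 = 1.0098; SE₂ = 12.8/√226 = 0.8514.
Independent samples, unequal variances: SE_diff = √(SE₁² + SE₂²) = √(1.01969604 + 0.72488196) = 1.3208.

1.321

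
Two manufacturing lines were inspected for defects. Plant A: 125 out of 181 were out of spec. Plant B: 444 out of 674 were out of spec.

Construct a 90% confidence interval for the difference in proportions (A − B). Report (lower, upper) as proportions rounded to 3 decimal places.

p̂₁ = 125/181 = 0.6906 and p̂₂ = 444/674 = 0.6588.
SE₁ = √(p̂₁(1−p̂₁)/n₁) = √(0.6906·0.3094/181) = 0.03436; SE₂ = √(0.6588·0.3412/674) = 0.01826.
Independent samples: SE of the difference = √(SE₁² + SE₂²) = √(0.0011806096 + 0.0003334276) = 0.03891.
z* for 90% confidence is 1.645, so the margin of error is 1.645 × 0.03891 = 0.06401.
Point estimate p̂₁ − p̂₂ = 0.6906 − 0.6588 = 0.0318.
0.0318 ± 0.06401 → (-0.032, 0.096).

(-0.032, 0.096)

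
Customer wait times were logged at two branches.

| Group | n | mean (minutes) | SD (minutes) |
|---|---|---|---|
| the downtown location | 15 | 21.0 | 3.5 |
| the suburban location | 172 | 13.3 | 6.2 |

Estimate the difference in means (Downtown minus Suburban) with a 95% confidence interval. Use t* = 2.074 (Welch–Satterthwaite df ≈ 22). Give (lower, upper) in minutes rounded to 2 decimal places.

Per-group SEs: s₁/√n₁ = 3.5/√15 = 0.9037, s₂/√n₂ = 6.2/√172 = 0.4727.
Unpooled SE of the difference: √(0.81667369 + 0.22344529) = 1.0199.
Margin of error = t* · SE = 2.074 × 1.0199 = 2.1153.
x̄₁ − x̄₂ = 21.0 − 13.3 = 7.7000.
CI: 7.7000 ± 2.1153 = (5.58, 9.82).

(5.58, 9.82)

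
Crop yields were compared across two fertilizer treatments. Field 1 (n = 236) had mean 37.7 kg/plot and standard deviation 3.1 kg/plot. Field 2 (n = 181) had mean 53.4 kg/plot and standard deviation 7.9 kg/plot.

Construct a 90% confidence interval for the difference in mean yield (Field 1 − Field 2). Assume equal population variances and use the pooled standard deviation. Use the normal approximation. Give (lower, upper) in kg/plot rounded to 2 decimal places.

s_p = √[((n₁−1)s₁² + (n₂−1)s₂²)/(n₁+n₂−2)] = √[(235·3.1² + 180·7.9²)/415] = 5.7019.
SE = 5.7019·√(1/236 + 1/181) = 0.5634.
With z* = 1.645, margin = 1.645 × 0.5634 = 0.9268.
x̄₁ − x̄₂ = 37.7 − 53.4 = -15.7000; interval -15.7000 ± 0.9268 = (-16.63, -14.77).

(-16.63, -14.77)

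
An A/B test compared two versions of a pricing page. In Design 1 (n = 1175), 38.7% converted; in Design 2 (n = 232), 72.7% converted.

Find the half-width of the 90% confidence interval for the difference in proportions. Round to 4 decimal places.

0.0535

SE₁ = √(p̂₁(1−p̂₁)/n₁) = √(0.3870·0.6130/1175) = 0.01421; SE₂ = √(0.7270·0.2730/232) = 0.02925.
Independent samples: SE of the difference = √(SE₁² + SE₂²) = √(0.0002019241 + 0.0008555625) = 0.03252.
z* for 90% confidence is 1.645, so the margin of error is 1.645 × 0.03252 = 0.05350.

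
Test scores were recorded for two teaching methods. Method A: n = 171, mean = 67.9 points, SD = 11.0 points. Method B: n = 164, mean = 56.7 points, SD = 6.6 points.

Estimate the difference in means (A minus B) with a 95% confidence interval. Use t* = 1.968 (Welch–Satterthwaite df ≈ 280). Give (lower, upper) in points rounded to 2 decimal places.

SE₁ = s₁/√n₁ = 11.0/√171 = 0.8412; SE₂ = 6.6/√164 = 0.5154.
Independent samples, unequal variances: SE_diff = √(SE₁² + SE₂²) = √(0.70761744 + 0.26563716) = 0.9865.
t* = 1.968, so margin of error = 1.968 × 0.9865 = 1.9414.
Difference in means = 67.9 − 56.7 = 11.2000.
11.2000 ± 1.9414 → (9.26, 13.14).

(9.26, 13.14)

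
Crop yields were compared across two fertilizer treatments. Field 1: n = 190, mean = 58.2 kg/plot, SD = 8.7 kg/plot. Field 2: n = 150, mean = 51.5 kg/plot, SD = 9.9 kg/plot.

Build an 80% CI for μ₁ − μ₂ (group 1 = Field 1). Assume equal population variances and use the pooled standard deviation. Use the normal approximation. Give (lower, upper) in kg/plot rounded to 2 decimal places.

Pooled variance s_p² = [189·8.7² + 149·9.9²] / (190+150−2) = 85.5293, so s_p = 9.2482.
SE_diff = s_p·√(1/n₁ + 1/n₂) = 9.2482·√(1/190 + 1/150) = 1.0101.
z* = 1.282; margin = 1.282 × 1.0101 = 1.2949.
Difference = 58.2 − 51.5 = 6.7000.
6.7000 ± 1.2949 → (5.41, 7.99).

(5.41, 7.99)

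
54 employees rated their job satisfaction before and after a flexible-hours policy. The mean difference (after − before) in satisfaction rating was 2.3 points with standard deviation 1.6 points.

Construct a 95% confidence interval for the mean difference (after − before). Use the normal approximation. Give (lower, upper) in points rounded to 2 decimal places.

(1.87, 2.73)

This is a matched-pairs design, so SE = s_d/√n = 1.6/√54 = 0.2177.
Margin = 1.960 × 0.2177 = 0.4267; the interval is 2.3 ± 0.4267 = (1.87, 2.73).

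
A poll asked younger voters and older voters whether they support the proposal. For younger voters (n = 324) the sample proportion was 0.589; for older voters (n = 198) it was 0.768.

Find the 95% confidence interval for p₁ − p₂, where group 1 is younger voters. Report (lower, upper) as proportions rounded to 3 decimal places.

SE₁ = √(p̂₁(1−p̂₁)/n₁) = √(0.5890·0.4110/324) = 0.02733; SE₂ = √(0.7680·0.2320/198) = 0.03000.
Independent samples: SE of the difference = √(SE₁² + SE₂²) = √(0.0007469289 + 0.0009) = 0.04058.
z* for 95% confidence is 1.960, so the margin of error is 1.960 × 0.04058 = 0.07954.
Point estimate p̂₁ − p̂₂ = 0.5890 − 0.7680 = -0.1790.
-0.1790 ± 0.07954 → (-0.259, -0.099).

(-0.259, -0.099)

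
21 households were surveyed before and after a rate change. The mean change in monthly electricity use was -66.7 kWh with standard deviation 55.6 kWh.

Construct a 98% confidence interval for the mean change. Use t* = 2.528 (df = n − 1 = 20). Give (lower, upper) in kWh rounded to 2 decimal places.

(-97.37, -36.03)

This is a matched-pairs design, so SE = s_d/√n = 55.6/√21 = 12.1329.
Margin = 2.528 × 12.1329 = 30.6720; the interval is -66.7 ± 30.6720 = (-97.37, -36.03).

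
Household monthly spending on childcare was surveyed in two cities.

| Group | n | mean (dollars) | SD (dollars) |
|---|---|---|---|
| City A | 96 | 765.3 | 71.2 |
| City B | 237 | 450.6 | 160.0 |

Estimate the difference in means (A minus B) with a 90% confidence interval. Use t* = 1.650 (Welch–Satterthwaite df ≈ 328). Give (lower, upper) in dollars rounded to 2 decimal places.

SE₁ = s₁/√n₁ = 71.2/√96 = 7.2668; SE₂ = 160.0/√237 = 10.3931.
Independent samples, unequal variances: SE_diff = √(SE₁² + SE₂²) = √(52.80638224 + 108.01652761) = 12.6816.
t* = 1.650, so margin of error = 1.650 × 12.6816 = 20.9246.
Difference in means = 765.3 − 450.6 = 314.7000.
314.7000 ± 20.9246 → (293.78, 335.62).

(293.78, 335.62)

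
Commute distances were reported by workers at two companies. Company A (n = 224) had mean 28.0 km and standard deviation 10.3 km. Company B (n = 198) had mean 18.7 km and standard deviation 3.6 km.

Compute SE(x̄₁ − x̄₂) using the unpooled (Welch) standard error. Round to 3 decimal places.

Standard errors of each mean: 10.3/√224 = 0.6882 and 3.6/√198 = 0.2558.
SE(x̄₁ − x̄₂) = √(0.6882² + 0.2558²) = 0.7342 for independent samples with unequal variances.

0.734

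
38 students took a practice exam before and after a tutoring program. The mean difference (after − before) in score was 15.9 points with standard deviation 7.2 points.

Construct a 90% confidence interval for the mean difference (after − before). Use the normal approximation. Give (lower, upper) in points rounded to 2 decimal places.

Paired design: SE = s_d/√n = 7.2/√38 = 1.1680.
z* = 1.645; margin of error = 1.645 × 1.1680 = 1.9214.
15.9 ± 1.9214 → (13.98, 17.82).

(13.98, 17.82)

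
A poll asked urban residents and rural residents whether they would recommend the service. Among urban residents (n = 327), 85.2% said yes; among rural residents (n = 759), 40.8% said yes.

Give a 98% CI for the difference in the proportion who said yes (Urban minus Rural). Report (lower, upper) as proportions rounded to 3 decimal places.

Each SE is √(p̂(1−p̂)/n): √(0.8520·0.1480/327) = 0.01964 and √(0.4080·0.5920/759) = 0.01784.
SE(p̂₁ − p̂₂) = √(SE₁² + SE₂²) = √(0.0003857296 + 0.0003182656) = 0.02653, since the two samples are independent.
At 98% confidence z* = 2.326; margin = 2.326 × 0.02653 = 0.06171.
The difference is 0.8520 − 0.4080 = 0.4440, so the interval is 0.4440 ± 0.06171 = (0.382, 0.506).

(0.382, 0.506)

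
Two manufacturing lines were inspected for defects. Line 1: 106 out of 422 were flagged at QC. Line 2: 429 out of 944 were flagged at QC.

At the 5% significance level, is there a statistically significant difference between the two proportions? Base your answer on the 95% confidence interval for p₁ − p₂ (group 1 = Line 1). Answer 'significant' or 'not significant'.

significant

First, p̂₁ = 106/422 = 0.2512; p̂₂ = 429/944 = 0.4544.
The two standard errors are √(0.2512×0.7488/422) = 0.02111 and √(0.4544×0.5456/944) = 0.01621.
Because the samples are independent, SE_diff = √(0.02111² + 0.01621²) = 0.02662.
Using z* = 1.960 for 95%, ME = 1.960 × 0.02662 = 0.05218.
p̂₁ − p̂₂ = -0.2032; interval -0.2032 ± 0.05218 gives (-0.25538, -0.15102).
The interval (-0.25538, -0.15102) does not contain 0, so the difference is significant.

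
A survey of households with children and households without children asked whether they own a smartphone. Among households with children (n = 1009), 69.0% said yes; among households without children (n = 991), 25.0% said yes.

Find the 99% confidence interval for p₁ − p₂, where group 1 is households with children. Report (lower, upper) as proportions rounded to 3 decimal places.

(0.388, 0.492)

The two standard errors are √(0.6900×0.3100/1009) = 0.01456 and √(0.2500×0.7500/991) = 0.01376.
Because the samples are independent, SE_diff = √(0.01456² + 0.01376²) = 0.02003.
Using z* = 2.576 for 99%, ME = 2.576 × 0.02003 = 0.05160.
p̂₁ − p̂₂ = 0.4400; interval 0.4400 ± 0.05160 gives (0.388, 0.492).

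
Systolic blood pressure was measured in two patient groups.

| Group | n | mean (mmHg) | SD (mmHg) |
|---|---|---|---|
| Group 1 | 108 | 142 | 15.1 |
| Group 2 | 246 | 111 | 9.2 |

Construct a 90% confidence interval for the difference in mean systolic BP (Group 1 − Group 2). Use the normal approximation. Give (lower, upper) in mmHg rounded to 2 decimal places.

(28.42, 33.58)

SE₁ = s₁/√n₁ = 15.1/√108 = 1.4530; SE₂ = 9.2/√246 = 0.5866.
Independent samples, unequal variances: SE_diff = √(SE₁² + SE₂²) = √(2.111209 + 0.34409956) = 1.5669.
z* = 1.645, so margin of error = 1.645 × 1.5669 = 2.5776.
Difference in means = 142 − 111 = 31.0000.
31.0000 ± 2.5776 → (28.42, 33.58).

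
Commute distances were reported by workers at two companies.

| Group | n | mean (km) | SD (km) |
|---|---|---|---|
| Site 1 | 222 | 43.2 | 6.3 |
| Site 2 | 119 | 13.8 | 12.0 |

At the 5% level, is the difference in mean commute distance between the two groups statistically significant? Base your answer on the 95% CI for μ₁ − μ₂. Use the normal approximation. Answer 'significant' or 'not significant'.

SE₁ = s₁/√n₁ = 6.3/√222 = 0.4228; SE₂ = 12.0/√119 = 1.1000.
Independent samples, unequal variances: SE_diff = √(SE₁² + SE₂²) = √(0.17875984 + 1.21) = 1.1785.
z* = 1.960, so margin of error = 1.960 × 1.1785 = 2.3099.
Difference in means = 43.2 − 13.8 = 29.4000.
29.4000 ± 2.3099 → (27.0901, 31.7099).
The interval (27.0901, 31.7099) does not contain 0, so the difference is significant.

significant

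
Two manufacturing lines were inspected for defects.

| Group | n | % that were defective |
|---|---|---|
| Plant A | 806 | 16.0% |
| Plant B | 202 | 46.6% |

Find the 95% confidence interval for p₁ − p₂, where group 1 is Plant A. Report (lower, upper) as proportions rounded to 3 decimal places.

(-0.379, -0.233)

The two standard errors are √(0.1600×0.8400/806) = 0.01291 and √(0.4660×0.5340/202) = 0.03510.
Because the samples are independent, SE_diff = √(0.01291² + 0.03510²) = 0.03740.
Using z* = 1.960 for 95%, ME = 1.960 × 0.03740 = 0.07330.
p̂₁ − p̂₂ = -0.3060; interval -0.3060 ± 0.07330 gives (-0.379, -0.233).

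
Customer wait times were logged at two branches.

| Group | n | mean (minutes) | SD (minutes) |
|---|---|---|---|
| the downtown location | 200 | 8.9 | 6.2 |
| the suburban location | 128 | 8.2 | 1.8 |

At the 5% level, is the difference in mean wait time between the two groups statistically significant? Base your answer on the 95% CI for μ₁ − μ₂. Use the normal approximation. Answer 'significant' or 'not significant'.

not significant

SE₁ = s₁/√n₁ = 6.2/√200 = 0.4384; SE₂ = 1.8/√128 = 0.1591.
Independent samples, unequal variances: SE_diff = √(SE₁² + SE₂²) = √(0.19219456 + 0.02531281) = 0.4664.
z* = 1.960, so margin of error = 1.960 × 0.4664 = 0.9141.
Difference in means = 8.9 − 8.2 = 0.7000.
0.7000 ± 0.9141 → (-0.2141, 1.6141).
The interval (-0.2141, 1.6141) contains 0, so the difference is not significant.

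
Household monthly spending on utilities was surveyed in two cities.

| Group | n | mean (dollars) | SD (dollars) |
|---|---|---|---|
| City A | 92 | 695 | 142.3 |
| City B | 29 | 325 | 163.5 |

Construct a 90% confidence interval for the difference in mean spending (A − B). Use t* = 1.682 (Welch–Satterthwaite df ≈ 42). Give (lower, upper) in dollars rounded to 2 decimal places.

Standard errors of each mean: 142.3/√92 = 14.8358 and 163.5/√29 = 30.3612.
SE(x̄₁ − x̄₂) = √(14.8358² + 30.3612²) = 33.7921 for independent samples with unequal variances.
With t* = 1.682, the margin is 1.682 × 33.7921 = 56.8383.
x̄₁ − x̄₂ = 695 − 325 = 370.0000; the interval is 370.0000 ± 56.8383 = (313.16, 426.84).

(313.16, 426.84)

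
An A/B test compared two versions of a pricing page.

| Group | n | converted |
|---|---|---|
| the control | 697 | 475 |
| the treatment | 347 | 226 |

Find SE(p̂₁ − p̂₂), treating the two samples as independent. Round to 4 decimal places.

First, p̂₁ = 475/697 = 0.6815; p̂₂ = 226/347 = 0.6513.
The two standard errors are √(0.6815×0.3185/697) = 0.01765 and √(0.6513×0.3487/347) = 0.02558.
Because the samples are independent, SE_diff = √(0.01765² + 0.02558²) = 0.03108.

0.0311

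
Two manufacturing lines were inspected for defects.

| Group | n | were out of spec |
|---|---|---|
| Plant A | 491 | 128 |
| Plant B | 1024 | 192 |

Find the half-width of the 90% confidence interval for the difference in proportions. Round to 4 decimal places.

First, p̂₁ = 128/491 = 0.2607; p̂₂ = 192/1024 = 0.1875.
The two standard errors are √(0.2607×0.7393/491) = 0.01981 and √(0.1875×0.8125/1024) = 0.01220.
Because the samples are independent, SE_diff = √(0.01981² + 0.01220²) = 0.02327.
Using z* = 1.645 for 90%, ME = 1.645 × 0.02327 = 0.03828.

0.0383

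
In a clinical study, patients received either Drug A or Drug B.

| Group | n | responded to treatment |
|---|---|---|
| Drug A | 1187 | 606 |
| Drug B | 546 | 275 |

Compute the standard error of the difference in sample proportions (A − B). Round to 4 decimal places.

0.0259

First, p̂₁ = 606/1187 = 0.5105; p̂₂ = 275/546 = 0.5037.
The two standard errors are √(0.5105×0.4895/1187) = 0.01451 and √(0.5037×0.4963/546) = 0.02140.
Because the samples are independent, SE_diff = √(0.01451² + 0.02140²) = 0.02586.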